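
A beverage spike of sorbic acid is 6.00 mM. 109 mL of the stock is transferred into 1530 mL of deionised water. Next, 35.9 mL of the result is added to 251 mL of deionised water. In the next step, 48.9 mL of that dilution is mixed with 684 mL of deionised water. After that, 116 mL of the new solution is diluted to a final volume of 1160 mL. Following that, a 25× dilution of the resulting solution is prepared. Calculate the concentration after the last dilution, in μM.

Overall dilution factor = 15.04 × 7.992 × 14.99 × 10 × 25 = 4.50 × 10⁵.
6.00 mM / 4.50 × 10⁵ = 1.33 × 10⁻⁵ mM = 0.0133 μM.

0.0133 μM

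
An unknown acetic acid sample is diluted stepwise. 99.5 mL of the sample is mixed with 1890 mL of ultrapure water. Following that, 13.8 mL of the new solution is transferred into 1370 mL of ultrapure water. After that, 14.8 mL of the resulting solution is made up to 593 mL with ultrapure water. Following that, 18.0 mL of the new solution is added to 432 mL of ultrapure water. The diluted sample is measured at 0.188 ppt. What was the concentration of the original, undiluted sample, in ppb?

378 ppb

Overall dilution factor = 19.99 × 100.3 × 40.07 × 25 = 2.01 × 10⁶.
Original = 0.188 ppt × 2.01 × 10⁶ = 3.78 × 10⁵ ppt = 378 ppb.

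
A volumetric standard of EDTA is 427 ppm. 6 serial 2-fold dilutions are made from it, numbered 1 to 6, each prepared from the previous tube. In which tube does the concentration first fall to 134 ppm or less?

tube 2

Tube n has concentration 427 ppm / 2ⁿ.
Need 2ⁿ ≥ 427 ppm / 134 ppm = 3.19, so n ≥ 1.67.
First such tube: n = 2.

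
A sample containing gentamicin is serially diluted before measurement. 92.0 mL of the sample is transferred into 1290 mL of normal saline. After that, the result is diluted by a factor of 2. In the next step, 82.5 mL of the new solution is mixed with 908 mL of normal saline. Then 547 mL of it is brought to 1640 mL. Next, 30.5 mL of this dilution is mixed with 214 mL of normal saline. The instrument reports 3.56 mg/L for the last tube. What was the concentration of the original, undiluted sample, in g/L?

Overall dilution factor = 15.02 × 2 × 12.01 × 2.998 × 8.016 = 8669.
Original = 3.56 mg/L × 8669 = 3.09 × 10⁴ mg/L = 30.9 g/L.

30.9 g/L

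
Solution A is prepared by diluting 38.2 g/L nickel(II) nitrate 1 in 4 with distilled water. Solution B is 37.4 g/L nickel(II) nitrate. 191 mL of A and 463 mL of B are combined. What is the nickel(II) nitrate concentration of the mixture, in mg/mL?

C_A = 38.2 g/L / 4 = 9.55 g/L.
C_mix = (C_A·V_A + C_B·V_B)/(V_A + V_B) = (9.55×191 + 37.4×463) / 654.0 = 29.3 g/L = 29.3 mg/mL.

29.3 mg/mL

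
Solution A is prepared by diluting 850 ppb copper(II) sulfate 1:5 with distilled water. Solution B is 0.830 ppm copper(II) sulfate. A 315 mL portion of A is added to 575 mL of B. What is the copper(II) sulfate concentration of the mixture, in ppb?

596 ppb

C_A = 850 ppb / 5 = 170 ppb.
C_B = 0.830 ppm = 830 ppb.
C_mix = (C_A·V_A + C_B·V_B)/(V_A + V_B) = (170×315 + 830×575) / 890.0 = 596 ppb.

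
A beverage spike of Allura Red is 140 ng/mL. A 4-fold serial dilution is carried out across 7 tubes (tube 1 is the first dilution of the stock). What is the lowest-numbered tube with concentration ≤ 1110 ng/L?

tube 4

Tube n has concentration 140 ng/mL / 4ⁿ.
Need 4ⁿ ≥ 140 ng/mL / 1110 ng/L = 126, so n ≥ 3.49.
First such tube: n = 4.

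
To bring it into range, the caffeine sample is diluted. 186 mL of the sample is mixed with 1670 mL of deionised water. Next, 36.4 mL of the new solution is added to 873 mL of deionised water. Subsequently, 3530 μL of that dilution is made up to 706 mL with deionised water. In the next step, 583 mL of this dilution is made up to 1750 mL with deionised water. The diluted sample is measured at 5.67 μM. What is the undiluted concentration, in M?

Overall dilution factor = 9.978 × 24.98 × 200 × 3.002 = 1.50 × 10⁵.
Original = 5.67 μM × 1.50 × 10⁵ = 8.49 × 10⁵ μM = 0.849 M.

0.849 M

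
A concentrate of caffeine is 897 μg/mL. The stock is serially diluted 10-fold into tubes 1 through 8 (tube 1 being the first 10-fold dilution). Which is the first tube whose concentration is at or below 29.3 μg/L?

tube 5

Tube n has concentration 897 μg/mL / 10ⁿ.
Need 10ⁿ ≥ 897 μg/mL / 29.3 μg/L = 3.06 × 10⁴, so n ≥ 4.49.
First such tube: n = 5.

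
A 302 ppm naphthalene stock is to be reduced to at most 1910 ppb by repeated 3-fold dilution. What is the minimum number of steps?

5

Need 3ⁿ ≥ 158, so n ≥ log(158)/log(3) = 4.61.
Minimum whole steps: n = 5.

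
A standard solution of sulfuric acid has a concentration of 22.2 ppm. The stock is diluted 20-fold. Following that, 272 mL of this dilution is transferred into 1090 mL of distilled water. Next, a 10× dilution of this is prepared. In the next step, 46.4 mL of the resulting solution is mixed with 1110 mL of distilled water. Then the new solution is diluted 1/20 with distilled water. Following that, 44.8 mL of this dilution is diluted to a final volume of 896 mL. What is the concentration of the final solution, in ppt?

2.22 ppt

Overall dilution factor = 20 × 5.007 × 10 × 24.92 × 20 × 20 = 9.98 × 10⁶.
22.2 ppm / 9.98 × 10⁶ = 2.22 × 10⁻⁶ ppm = 2.22 ppt.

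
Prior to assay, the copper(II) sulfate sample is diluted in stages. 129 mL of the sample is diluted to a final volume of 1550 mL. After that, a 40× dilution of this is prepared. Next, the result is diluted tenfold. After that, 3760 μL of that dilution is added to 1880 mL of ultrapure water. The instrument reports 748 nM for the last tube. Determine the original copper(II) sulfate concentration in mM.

Overall dilution factor = 12.02 × 40 × 10 × 501 = 2.41 × 10⁶.
Original = 748 nM × 2.41 × 10⁶ = 1.80 × 10⁹ nM = 1800 mM.

1800 mM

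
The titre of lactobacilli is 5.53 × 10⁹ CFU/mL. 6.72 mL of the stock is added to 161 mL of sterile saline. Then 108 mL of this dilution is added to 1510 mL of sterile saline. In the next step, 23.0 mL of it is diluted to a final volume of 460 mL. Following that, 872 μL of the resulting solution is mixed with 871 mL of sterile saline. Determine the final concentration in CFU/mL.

740 CFU/mL

Overall dilution factor = 24.96 × 14.98 × 20 × 999.9 = 7.48 × 10⁶.
5.53 × 10⁹ CFU/mL / 7.48 × 10⁶ = 740 CFU/mL.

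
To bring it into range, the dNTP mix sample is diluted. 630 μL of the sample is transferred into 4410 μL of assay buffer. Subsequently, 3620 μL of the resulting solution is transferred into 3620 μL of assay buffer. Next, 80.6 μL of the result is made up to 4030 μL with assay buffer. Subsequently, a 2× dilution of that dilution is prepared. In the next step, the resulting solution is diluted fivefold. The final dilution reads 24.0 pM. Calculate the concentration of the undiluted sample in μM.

Overall dilution factor = 8 × 2 × 50 × 2 × 5 = 8000.
Original = 24.0 pM × 8000 = 1.92 × 10⁵ pM = 0.192 μM.

0.192 μM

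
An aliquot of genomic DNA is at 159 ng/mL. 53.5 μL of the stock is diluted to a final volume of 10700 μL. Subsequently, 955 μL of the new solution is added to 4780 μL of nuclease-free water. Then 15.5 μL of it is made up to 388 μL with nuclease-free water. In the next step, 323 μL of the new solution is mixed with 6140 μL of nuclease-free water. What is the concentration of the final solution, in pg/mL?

Overall dilution factor = 200 × 6.005 × 25.03 × 20.01 = 6.02 × 10⁵.
159 ng/mL / 6.02 × 10⁵ = 2.64 × 10⁻⁴ ng/mL = 0.264 pg/mL.

0.264 pg/mL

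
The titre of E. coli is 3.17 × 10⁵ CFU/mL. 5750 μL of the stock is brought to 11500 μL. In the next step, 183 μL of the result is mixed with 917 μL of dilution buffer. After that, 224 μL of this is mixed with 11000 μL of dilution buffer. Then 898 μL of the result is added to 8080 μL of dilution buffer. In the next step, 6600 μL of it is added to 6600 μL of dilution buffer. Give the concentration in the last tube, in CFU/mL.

26.3 CFU/mL

Overall dilution factor = 2 × 6.011 × 50.11 × 9.998 × 2 = 1.20 × 10⁴.
3.17 × 10⁵ CFU/mL / 1.20 × 10⁴ = 26.3 CFU/mL.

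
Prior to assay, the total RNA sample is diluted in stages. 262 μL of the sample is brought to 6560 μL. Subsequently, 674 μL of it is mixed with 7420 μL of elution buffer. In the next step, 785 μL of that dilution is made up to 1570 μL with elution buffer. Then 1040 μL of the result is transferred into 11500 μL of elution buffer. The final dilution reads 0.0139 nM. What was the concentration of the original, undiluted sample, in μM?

Overall dilution factor = 25.04 × 12.01 × 2 × 12.06 = 7251.
Original = 0.0139 nM × 7251 = 101 nM = 0.101 μM.

0.101 μM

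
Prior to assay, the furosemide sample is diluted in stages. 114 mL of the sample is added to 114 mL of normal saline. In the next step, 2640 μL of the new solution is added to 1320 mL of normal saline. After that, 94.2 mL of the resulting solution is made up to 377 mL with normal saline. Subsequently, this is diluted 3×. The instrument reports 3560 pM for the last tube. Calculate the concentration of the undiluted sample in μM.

42.8 μM

Overall dilution factor = 2 × 501 × 4.002 × 3 = 1.20 × 10⁴.
Original = 3560 pM × 1.20 × 10⁴ = 4.28 × 10⁷ pM = 42.8 μM.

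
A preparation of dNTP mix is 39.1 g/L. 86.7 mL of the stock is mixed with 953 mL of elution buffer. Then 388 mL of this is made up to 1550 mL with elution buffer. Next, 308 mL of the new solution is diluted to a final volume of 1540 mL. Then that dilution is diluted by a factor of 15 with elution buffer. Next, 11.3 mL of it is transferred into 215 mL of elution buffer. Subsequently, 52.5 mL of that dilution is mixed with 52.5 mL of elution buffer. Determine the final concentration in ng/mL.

272 ng/mL

Overall dilution factor = 11.99 × 3.995 × 5 × 15 × 20.03 × 2 = 1.44 × 10⁵.
39.1 g/L / 1.44 × 10⁵ = 2.72 × 10⁻⁴ g/L = 272 ng/mL.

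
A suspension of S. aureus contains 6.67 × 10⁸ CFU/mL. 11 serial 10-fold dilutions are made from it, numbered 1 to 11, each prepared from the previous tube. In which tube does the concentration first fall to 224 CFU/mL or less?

Tube n has concentration 6.67 × 10⁸ CFU/mL / 10ⁿ.
Need 10ⁿ ≥ 6.67 × 10⁸ CFU/mL / 224 CFU/mL = 2.98 × 10⁶, so n ≥ 6.47.
First such tube: n = 7.

tube 7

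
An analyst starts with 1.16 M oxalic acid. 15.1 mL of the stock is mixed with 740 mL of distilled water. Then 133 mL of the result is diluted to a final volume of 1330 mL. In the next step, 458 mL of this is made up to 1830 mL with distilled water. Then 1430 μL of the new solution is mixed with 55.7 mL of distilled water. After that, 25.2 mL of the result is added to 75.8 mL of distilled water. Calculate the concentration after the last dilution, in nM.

3630 nM

Overall dilution factor = 50.01 × 10 × 3.996 × 39.95 × 4.008 = 3.20 × 10⁵.
1.16 M / 3.20 × 10⁵ = 3.63 × 10⁻⁶ M = 3630 nM.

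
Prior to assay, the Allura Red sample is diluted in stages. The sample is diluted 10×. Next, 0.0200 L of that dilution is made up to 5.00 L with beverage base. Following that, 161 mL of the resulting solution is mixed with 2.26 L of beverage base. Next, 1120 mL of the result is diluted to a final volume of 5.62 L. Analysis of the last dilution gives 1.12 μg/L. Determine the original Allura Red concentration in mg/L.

Overall dilution factor = 10 × 250 × 15.04 × 5.018 = 1.89 × 10⁵.
Original = 1.12 μg/L × 1.89 × 10⁵ = 2.11 × 10⁵ μg/L = 211 mg/L.

211 mg/L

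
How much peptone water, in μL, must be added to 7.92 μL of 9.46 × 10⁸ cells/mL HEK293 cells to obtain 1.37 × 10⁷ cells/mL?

539 μL

V₂ = C₁V₁/C₂ = 9.46 × 10⁸ × 7.92 / 1.37 × 10⁷ = 547 μL.
Diluent to add = V₂ − V₁ = 547 − 7.92 = 539 μL.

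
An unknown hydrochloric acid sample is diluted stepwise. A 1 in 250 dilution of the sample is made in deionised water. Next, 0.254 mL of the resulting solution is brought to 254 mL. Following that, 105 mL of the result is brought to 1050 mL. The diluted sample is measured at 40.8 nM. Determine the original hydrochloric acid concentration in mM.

Overall dilution factor = 250 × 1000 × 10 = 2.50 × 10⁶.
Original = 40.8 nM × 2.50 × 10⁶ = 1.02 × 10⁸ nM = 102 mM.

102 mM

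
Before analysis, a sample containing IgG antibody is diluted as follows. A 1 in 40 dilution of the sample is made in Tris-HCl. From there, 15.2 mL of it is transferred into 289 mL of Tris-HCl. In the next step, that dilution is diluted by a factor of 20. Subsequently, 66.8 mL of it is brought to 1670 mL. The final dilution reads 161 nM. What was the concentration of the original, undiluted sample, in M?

Overall dilution factor = 40 × 20.01 × 20 × 25 = 4.00 × 10⁵.
Original = 161 nM × 4.00 × 10⁵ = 6.44 × 10⁷ nM = 0.0644 M.

0.0644 M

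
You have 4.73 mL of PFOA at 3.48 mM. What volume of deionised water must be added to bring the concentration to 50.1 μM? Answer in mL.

50.1 μM = 0.0501 mM.
V₂ = C₁V₁/C₂ = 3.48 × 4.73 / 0.0501 = 329 mL.
Diluent to add = V₂ − V₁ = 329 − 4.73 = 324 mL.

324 mL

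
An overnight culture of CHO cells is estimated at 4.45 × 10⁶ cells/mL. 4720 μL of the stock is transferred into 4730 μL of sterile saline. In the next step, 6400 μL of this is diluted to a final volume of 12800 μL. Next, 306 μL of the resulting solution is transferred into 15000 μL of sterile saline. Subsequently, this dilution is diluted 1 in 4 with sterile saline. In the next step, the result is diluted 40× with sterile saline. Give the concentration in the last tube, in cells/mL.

Overall dilution factor = 2.002 × 2 × 50.02 × 4 × 40 = 3.20 × 10⁴.
4.45 × 10⁶ cells/mL / 3.20 × 10⁴ = 139 cells/mL.

139 cells/mL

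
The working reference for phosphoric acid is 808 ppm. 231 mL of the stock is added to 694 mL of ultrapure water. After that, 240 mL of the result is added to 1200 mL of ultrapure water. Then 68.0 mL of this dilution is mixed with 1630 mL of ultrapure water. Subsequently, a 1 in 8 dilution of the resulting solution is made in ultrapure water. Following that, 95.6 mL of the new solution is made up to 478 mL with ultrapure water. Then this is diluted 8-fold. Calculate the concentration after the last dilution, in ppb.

4.21 ppb

Overall dilution factor = 4.004 × 6 × 24.97 × 8 × 5 × 8 = 1.92 × 10⁵.
808 ppm / 1.92 × 10⁵ = 4.21 × 10⁻³ ppm = 4.21 ppb.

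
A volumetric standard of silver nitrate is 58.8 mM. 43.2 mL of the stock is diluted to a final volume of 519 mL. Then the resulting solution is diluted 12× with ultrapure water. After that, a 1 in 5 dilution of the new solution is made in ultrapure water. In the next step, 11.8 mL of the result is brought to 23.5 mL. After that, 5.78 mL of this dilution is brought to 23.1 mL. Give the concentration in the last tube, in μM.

Overall dilution factor = 12.01 × 12 × 5 × 1.992 × 3.997 = 5737.
58.8 mM / 5737 = 0.0102 mM = 10.2 μM.

10.2 μM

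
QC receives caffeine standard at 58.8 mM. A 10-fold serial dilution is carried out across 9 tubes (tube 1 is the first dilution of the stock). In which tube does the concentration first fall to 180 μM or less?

Tube n has concentration 58.8 mM / 10ⁿ.
Need 10ⁿ ≥ 58.8 mM / 180 μM = 327, so n ≥ 2.51.
First such tube: n = 3.

tube 3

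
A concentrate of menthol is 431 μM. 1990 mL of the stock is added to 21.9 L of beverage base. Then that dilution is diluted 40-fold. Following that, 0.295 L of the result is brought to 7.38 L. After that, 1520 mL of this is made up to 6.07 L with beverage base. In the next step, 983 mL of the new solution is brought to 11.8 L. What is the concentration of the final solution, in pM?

748 pM

Overall dilution factor = 12.01 × 40 × 25.02 × 3.993 × 12.00 = 5.76 × 10⁵.
431 μM / 5.76 × 10⁵ = 7.48 × 10⁻⁴ μM = 748 pM.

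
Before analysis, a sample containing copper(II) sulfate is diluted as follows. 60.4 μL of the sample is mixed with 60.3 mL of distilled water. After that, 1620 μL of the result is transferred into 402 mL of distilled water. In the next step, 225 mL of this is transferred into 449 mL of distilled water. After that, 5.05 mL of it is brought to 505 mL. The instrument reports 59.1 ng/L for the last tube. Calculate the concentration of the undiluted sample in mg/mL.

Overall dilution factor = 999.3 × 249.1 × 2.996 × 100 = 7.46 × 10⁷.
Original = 59.1 ng/L × 7.46 × 10⁷ = 4.41 × 10⁹ ng/L = 4.41 mg/mL.

4.41 mg/mL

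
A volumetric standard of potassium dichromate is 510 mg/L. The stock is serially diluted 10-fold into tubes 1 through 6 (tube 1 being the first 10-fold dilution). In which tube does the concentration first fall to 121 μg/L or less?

Tube n has concentration 510 mg/L / 10ⁿ.
Need 10ⁿ ≥ 510 mg/L / 121 μg/L = 4215, so n ≥ 3.62.
First such tube: n = 4.

tube 4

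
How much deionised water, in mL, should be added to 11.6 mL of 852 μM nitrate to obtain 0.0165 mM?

587 mL

0.0165 mM = 16.5 μM.
V₂ = C₁V₁/C₂ = 852 × 11.6 / 16.5 = 599 mL.
Diluent to add = V₂ − V₁ = 599 − 11.6 = 587 mL.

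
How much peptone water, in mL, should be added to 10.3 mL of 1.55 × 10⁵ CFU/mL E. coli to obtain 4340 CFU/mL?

358 mL

V₂ = C₁V₁/C₂ = 1.55 × 10⁵ × 10.3 / 4340 = 368 mL.
Diluent to add = V₂ − V₁ = 368 − 10.3 = 358 mL.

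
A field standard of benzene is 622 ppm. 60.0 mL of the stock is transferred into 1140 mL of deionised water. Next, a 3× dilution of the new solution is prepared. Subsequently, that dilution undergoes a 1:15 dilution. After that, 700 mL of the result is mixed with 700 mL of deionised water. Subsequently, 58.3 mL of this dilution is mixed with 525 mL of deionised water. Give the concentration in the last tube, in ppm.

Overall dilution factor = 20 × 3 × 15 × 2 × 10.01 = 1.80 × 10⁴.
622 ppm / 1.80 × 10⁴ = 0.0345 ppm.

0.0345 ppm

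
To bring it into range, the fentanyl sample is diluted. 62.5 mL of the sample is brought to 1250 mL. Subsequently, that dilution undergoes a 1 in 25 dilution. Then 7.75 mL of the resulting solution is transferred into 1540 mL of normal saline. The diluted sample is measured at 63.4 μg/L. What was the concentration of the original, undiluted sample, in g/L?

6.33 g/L

Overall dilution factor = 20 × 25 × 199.7 = 9.99 × 10⁴.
Original = 63.4 μg/L × 9.99 × 10⁴ = 6.33 × 10⁶ μg/L = 6.33 g/L.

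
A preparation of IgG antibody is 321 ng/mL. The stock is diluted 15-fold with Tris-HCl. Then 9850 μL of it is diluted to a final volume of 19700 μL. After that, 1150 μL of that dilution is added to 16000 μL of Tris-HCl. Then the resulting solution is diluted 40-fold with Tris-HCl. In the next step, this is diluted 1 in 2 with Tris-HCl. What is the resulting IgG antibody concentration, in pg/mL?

Overall dilution factor = 15 × 2 × 14.91 × 40 × 2 = 3.58 × 10⁴.
321 ng/mL / 3.58 × 10⁴ = 8.97 × 10⁻³ ng/mL = 8.97 pg/mL.

8.97 pg/mL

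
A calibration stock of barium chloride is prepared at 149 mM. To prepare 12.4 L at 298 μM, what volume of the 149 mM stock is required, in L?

298 μM = 0.298 mM.
V₁ = C₂V₂/C₁ = 0.298 × 12.4 / 149 = 0.0248 L.

0.0248 L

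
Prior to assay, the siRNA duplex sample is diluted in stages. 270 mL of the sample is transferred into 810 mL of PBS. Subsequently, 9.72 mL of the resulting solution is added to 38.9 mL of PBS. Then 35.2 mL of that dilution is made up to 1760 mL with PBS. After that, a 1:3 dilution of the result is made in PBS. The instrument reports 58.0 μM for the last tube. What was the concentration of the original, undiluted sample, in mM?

174 mM

Overall dilution factor = 4 × 5.002 × 50 × 3 = 3001.
Original = 58.0 μM × 3001 = 1.74 × 10⁵ μM = 174 mM.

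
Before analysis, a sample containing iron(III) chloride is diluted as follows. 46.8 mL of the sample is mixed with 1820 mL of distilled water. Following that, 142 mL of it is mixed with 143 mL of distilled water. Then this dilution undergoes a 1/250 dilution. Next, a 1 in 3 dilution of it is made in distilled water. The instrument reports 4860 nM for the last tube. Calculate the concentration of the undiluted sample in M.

0.292 M

Overall dilution factor = 39.89 × 2.007 × 250 × 3 = 6.00 × 10⁴.
Original = 4860 nM × 6.00 × 10⁴ = 2.92 × 10⁸ nM = 0.292 M.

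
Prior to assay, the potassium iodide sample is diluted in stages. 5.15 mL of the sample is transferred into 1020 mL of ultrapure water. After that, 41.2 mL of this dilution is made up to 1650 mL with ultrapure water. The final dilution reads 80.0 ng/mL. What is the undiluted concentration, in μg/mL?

638 μg/mL

Overall dilution factor = 199.1 × 40.05 = 7972.
Original = 80.0 ng/mL × 7972 = 6.38 × 10⁵ ng/mL = 638 μg/mL.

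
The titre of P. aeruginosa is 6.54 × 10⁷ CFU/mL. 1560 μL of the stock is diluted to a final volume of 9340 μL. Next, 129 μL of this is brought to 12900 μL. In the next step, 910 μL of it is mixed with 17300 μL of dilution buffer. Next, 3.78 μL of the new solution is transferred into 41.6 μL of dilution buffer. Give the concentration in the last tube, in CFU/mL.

Overall dilution factor = 5.987 × 100 × 20.01 × 12.01 = 1.44 × 10⁵.
6.54 × 10⁷ CFU/mL / 1.44 × 10⁵ = 455 CFU/mL.

455 CFU/mL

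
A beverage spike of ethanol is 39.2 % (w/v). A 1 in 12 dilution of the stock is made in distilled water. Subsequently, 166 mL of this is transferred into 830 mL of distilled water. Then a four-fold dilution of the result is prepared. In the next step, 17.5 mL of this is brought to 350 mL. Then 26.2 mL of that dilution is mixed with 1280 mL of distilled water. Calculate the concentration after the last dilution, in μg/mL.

1.37 μg/mL

Overall dilution factor = 12 × 6 × 4 × 20 × 49.85 = 2.87 × 10⁵.
39.2 % (w/v) / 2.87 × 10⁵ = 1.37 × 10⁻⁴ % (w/v) = 1.37 μg/mL.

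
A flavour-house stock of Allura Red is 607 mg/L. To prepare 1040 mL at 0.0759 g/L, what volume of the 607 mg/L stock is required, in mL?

0.0759 g/L = 75.9 mg/L.
V₁ = C₂V₂/C₁ = 75.9 × 1040 / 607 = 130 mL.

130 mL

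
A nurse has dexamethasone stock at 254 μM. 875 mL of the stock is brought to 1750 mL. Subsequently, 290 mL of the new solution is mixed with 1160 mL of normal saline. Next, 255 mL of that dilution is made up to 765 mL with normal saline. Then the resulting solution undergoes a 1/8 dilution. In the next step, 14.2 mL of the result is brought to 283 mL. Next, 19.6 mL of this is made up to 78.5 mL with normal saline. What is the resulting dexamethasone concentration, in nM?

Overall dilution factor = 2 × 5 × 3 × 8 × 19.93 × 4.005 = 1.92 × 10⁴.
254 μM / 1.92 × 10⁴ = 0.0133 μM = 13.3 nM.

13.3 nM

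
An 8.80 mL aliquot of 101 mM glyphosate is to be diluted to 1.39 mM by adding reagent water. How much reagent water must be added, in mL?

V₂ = C₁V₁/C₂ = 101 × 8.80 / 1.39 = 639 mL.
Diluent to add = V₂ − V₁ = 639 − 8.80 = 631 mL.

631 mL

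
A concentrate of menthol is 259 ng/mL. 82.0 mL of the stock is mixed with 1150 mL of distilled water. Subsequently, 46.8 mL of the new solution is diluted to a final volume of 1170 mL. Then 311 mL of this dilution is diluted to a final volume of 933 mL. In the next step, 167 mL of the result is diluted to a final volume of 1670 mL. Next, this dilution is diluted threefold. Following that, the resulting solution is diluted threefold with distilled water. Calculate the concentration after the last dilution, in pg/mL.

Overall dilution factor = 15.02 × 25 × 3 × 10 × 3 × 3 = 1.01 × 10⁵.
259 ng/mL / 1.01 × 10⁵ = 2.55 × 10⁻³ ng/mL = 2.55 pg/mL.

2.55 pg/mL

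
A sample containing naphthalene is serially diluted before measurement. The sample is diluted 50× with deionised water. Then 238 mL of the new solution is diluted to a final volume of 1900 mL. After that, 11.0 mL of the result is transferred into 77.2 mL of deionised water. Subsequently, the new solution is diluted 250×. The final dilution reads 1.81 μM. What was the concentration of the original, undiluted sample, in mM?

Overall dilution factor = 50 × 7.983 × 8.018 × 250 = 8.00 × 10⁵.
Original = 1.81 μM × 8.00 × 10⁵ = 1.45 × 10⁶ μM = 1450 mM.

1450 mM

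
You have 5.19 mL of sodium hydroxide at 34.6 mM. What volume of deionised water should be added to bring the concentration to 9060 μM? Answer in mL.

9060 μM = 9.06 mM.
V₂ = C₁V₁/C₂ = 34.6 × 5.19 / 9.06 = 19.8 mL.
Diluent to add = V₂ − V₁ = 19.8 − 5.19 = 14.6 mL.

14.6 mL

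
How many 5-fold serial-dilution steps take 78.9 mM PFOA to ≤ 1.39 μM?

Need 5ⁿ ≥ 5.68 × 10⁴, so n ≥ log(5.68 × 10⁴)/log(5) = 6.80.
Minimum whole steps: n = 7.

7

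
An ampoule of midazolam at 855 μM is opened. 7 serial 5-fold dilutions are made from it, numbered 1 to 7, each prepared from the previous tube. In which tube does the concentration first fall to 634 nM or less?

Tube n has concentration 855 μM / 5ⁿ.
Need 5ⁿ ≥ 855 μM / 634 nM = 1349, so n ≥ 4.48.
First such tube: n = 5.

tube 5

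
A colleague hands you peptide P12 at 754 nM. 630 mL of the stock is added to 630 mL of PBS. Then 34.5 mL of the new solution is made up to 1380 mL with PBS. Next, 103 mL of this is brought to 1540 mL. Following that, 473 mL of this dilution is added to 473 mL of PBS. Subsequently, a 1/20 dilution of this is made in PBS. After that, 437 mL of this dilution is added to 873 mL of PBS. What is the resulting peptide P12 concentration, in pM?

Overall dilution factor = 2 × 40 × 14.95 × 2 × 20 × 2.998 = 1.43 × 10⁵.
754 nM / 1.43 × 10⁵ = 5.26 × 10⁻³ nM = 5.26 pM.

5.26 pM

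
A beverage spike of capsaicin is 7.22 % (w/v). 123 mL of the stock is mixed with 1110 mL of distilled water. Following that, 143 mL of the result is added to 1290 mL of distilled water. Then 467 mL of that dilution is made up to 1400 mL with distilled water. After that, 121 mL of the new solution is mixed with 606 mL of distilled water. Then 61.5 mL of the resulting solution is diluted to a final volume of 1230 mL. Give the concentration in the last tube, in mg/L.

2.00 mg/L

Overall dilution factor = 10.02 × 10.02 × 2.998 × 6.008 × 20 = 3.62 × 10⁴.
7.22 % (w/v) / 3.62 × 10⁴ = 2.00 × 10⁻⁴ % (w/v) = 2.00 mg/L.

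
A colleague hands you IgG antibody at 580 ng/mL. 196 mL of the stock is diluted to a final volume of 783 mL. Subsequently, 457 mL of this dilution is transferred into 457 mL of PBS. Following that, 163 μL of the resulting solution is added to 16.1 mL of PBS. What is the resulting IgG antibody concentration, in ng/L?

728 ng/L

Overall dilution factor = 3.995 × 2 × 99.77 = 797.
580 ng/mL / 797 = 0.728 ng/mL = 728 ng/L.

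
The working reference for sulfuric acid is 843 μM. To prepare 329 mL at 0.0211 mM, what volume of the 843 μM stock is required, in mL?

0.0211 mM = 21.1 μM.
V₁ = C₂V₂/C₁ = 21.1 × 329 / 843 = 8.23 mL.

8.23 mL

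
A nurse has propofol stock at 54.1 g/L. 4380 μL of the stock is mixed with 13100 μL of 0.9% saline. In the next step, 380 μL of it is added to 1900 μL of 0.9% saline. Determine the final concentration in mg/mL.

Overall dilution factor = 3.991 × 6 = 23.9.
54.1 g/L / 23.9 = 2.26 g/L = 2.26 mg/mL.

2.26 mg/mL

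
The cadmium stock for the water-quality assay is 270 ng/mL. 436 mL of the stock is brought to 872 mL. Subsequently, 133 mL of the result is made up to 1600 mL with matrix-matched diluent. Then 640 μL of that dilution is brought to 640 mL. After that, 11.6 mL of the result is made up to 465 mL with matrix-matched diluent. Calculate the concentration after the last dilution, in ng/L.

Overall dilution factor = 2 × 12.03 × 1000 × 40.09 = 9.64 × 10⁵.
270 ng/mL / 9.64 × 10⁵ = 2.80 × 10⁻⁴ ng/mL = 0.280 ng/L.

0.280 ng/L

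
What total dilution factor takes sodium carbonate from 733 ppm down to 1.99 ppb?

Factor = C₀/C_target = 733 ppm / 1.99 ppb = 3.68 × 10⁵.

3.68 × 10⁵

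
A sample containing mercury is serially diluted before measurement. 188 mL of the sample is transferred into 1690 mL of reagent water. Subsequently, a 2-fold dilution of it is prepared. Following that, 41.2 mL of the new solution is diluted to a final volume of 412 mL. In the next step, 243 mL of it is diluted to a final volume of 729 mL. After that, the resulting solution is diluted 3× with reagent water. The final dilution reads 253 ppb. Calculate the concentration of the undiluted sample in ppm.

455 ppm

Overall dilution factor = 9.989 × 2 × 10 × 3 × 3 = 1798.
Original = 253 ppb × 1798 = 4.55 × 10⁵ ppb = 455 ppm.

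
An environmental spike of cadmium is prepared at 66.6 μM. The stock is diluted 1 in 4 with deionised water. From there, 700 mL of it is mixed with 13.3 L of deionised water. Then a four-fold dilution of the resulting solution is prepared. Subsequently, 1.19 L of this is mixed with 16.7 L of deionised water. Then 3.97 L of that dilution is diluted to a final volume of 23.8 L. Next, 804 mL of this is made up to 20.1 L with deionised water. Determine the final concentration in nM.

0.0924 nM

Overall dilution factor = 4 × 20 × 4 × 15.03 × 5.995 × 25 = 7.21 × 10⁵.
66.6 μM / 7.21 × 10⁵ = 9.24 × 10⁻⁵ μM = 0.0924 nM.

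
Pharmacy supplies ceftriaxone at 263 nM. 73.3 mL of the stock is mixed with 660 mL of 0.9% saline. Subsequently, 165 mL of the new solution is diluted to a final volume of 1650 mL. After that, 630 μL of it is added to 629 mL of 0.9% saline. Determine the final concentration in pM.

Overall dilution factor = 10.00 × 10 × 999.4 = 10.00 × 10⁴.
263 nM / 10.00 × 10⁴ = 2.63 × 10⁻³ nM = 2.63 pM.

2.63 pM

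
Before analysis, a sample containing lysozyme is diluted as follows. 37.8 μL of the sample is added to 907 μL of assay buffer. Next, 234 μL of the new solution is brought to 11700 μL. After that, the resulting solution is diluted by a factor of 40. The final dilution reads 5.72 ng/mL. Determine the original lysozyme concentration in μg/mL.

Overall dilution factor = 24.99 × 50 × 40 = 5.00 × 10⁴.
Original = 5.72 ng/mL × 5.00 × 10⁴ = 2.86 × 10⁵ ng/mL = 286 μg/mL.

286 μg/mL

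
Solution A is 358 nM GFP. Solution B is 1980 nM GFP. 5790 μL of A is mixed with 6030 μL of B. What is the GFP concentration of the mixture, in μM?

1.19 μM

C_mix = (C_A·V_A + C_B·V_B)/(V_A + V_B) = (358×5790 + 1980×6030) / 11820 = 1185 nM = 1.19 μM.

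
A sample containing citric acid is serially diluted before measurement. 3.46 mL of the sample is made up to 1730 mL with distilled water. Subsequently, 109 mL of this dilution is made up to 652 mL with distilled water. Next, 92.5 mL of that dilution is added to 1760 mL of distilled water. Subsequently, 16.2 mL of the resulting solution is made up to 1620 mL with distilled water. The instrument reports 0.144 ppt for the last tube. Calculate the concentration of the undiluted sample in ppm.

Overall dilution factor = 500 × 5.982 × 20.03 × 100 = 5.99 × 10⁶.
Original = 0.144 ppt × 5.99 × 10⁶ = 8.63 × 10⁵ ppt = 0.863 ppm.

0.863 ppm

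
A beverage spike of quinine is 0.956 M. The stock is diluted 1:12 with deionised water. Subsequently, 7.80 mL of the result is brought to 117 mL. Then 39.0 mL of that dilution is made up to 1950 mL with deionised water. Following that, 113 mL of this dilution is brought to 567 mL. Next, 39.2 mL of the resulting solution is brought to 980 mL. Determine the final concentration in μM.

0.847 μM

Overall dilution factor = 12 × 15 × 50 × 5.018 × 25 = 1.13 × 10⁶.
0.956 M / 1.13 × 10⁶ = 8.47 × 10⁻⁷ M = 0.847 μM.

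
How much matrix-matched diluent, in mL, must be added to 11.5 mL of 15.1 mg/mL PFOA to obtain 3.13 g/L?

44.0 mL

3.13 g/L = 3.13 mg/mL.
V₂ = C₁V₁/C₂ = 15.1 × 11.5 / 3.13 = 55.5 mL.
Diluent to add = V₂ − V₁ = 55.5 − 11.5 = 44.0 mL.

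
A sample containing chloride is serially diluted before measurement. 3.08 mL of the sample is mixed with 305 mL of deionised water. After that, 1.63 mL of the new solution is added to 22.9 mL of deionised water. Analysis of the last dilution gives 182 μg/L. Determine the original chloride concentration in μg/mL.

274 μg/mL

Overall dilution factor = 100.0 × 15.05 = 1505.
Original = 182 μg/L × 1505 = 2.74 × 10⁵ μg/L = 274 μg/mL.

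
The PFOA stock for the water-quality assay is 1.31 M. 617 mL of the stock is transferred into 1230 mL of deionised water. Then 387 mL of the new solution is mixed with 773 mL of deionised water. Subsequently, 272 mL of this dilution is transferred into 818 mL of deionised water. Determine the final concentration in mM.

Overall dilution factor = 2.994 × 2.997 × 4.007 = 36.0.
1.31 M / 36.0 = 0.0364 M = 36.4 mM.

36.4 mM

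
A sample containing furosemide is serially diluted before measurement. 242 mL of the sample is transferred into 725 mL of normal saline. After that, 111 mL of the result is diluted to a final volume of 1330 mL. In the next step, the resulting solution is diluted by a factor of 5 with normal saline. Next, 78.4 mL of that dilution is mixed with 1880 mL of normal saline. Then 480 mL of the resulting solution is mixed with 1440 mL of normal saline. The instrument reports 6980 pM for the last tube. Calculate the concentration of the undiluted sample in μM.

167 μM

Overall dilution factor = 3.996 × 11.98 × 5 × 24.98 × 4 = 2.39 × 10⁴.
Original = 6980 pM × 2.39 × 10⁴ = 1.67 × 10⁸ pM = 167 μM.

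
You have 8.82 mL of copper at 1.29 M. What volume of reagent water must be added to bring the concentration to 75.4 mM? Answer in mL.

142 mL

75.4 mM = 0.0754 M.
V₂ = C₁V₁/C₂ = 1.29 × 8.82 / 0.0754 = 151 mL.
Diluent to add = V₂ − V₁ = 151 − 8.82 = 142 mL.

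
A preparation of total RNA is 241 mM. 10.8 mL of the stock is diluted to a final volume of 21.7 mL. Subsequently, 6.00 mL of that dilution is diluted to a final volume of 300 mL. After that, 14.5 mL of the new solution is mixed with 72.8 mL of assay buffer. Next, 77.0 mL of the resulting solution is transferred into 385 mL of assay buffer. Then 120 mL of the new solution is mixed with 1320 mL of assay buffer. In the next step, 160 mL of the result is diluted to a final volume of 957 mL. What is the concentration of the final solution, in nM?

Overall dilution factor = 2.009 × 50 × 6.021 × 6 × 12 × 5.981 = 2.60 × 10⁵.
241 mM / 2.60 × 10⁵ = 9.25 × 10⁻⁴ mM = 925 nM.

925 nM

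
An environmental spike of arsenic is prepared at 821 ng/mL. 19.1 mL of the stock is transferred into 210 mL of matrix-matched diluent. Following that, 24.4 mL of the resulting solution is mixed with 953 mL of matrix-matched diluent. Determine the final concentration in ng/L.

1710 ng/L

Overall dilution factor = 11.99 × 40.06 = 480.
821 ng/mL / 480 = 1.71 ng/mL = 1710 ng/L.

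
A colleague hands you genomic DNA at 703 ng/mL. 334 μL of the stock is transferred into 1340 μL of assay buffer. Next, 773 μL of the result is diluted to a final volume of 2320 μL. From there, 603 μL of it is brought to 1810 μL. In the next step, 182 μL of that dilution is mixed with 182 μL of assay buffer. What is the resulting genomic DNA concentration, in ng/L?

7780 ng/L

Overall dilution factor = 5.012 × 3.001 × 3.002 × 2 = 90.3.
703 ng/mL / 90.3 = 7.78 ng/mL = 7780 ng/L.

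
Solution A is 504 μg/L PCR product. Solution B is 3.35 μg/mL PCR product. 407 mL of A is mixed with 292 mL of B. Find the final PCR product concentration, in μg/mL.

C_B = 3.35 μg/mL = 3350 μg/L.
C_mix = (C_A·V_A + C_B·V_B)/(V_A + V_B) = (504×407 + 3350×292) / 699.0 = 1693 μg/L = 1.69 μg/mL.

1.69 μg/mL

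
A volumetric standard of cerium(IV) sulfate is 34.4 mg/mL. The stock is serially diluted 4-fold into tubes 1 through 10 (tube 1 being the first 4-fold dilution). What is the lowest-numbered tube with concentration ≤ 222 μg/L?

Tube n has concentration 34.4 mg/mL / 4ⁿ.
Need 4ⁿ ≥ 34.4 mg/mL / 222 μg/L = 1.55 × 10⁵, so n ≥ 8.62.
First such tube: n = 9.

tube 9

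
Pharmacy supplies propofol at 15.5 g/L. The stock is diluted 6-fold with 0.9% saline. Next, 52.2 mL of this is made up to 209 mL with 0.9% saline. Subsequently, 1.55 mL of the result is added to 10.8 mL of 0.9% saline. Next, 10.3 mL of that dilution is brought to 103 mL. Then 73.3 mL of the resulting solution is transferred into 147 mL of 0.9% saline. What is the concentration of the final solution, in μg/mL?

2.69 μg/mL

Overall dilution factor = 6 × 4.004 × 7.968 × 10 × 3.005 = 5753.
15.5 g/L / 5753 = 2.69 × 10⁻³ g/L = 2.69 μg/mL.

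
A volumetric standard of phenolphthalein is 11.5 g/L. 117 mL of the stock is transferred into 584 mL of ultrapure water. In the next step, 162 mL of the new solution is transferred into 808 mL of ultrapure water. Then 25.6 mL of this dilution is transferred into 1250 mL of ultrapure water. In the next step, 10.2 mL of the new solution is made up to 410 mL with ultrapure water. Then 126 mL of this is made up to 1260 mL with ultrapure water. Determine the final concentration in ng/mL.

Overall dilution factor = 5.991 × 5.988 × 49.83 × 40.20 × 10 = 7.19 × 10⁵.
11.5 g/L / 7.19 × 10⁵ = 1.60 × 10⁻⁵ g/L = 16.0 ng/mL.

16.0 ng/mL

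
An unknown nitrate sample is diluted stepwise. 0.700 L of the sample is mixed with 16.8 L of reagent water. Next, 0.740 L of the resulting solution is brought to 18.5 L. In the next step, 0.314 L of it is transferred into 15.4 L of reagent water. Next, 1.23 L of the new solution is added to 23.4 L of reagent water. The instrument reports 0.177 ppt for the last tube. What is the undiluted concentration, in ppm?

0.111 ppm

Overall dilution factor = 25 × 25 × 50.04 × 20.02 = 6.26 × 10⁵.
Original = 0.177 ppt × 6.26 × 10⁵ = 1.11 × 10⁵ ppt = 0.111 ppm.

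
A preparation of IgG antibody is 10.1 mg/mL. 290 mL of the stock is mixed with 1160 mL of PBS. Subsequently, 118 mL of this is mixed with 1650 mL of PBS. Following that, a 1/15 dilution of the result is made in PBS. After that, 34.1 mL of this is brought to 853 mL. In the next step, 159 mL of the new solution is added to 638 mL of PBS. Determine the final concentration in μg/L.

Overall dilution factor = 5 × 14.98 × 15 × 25.01 × 5.013 = 1.41 × 10⁵.
10.1 mg/mL / 1.41 × 10⁵ = 7.17 × 10⁻⁵ mg/mL = 71.7 μg/L.

71.7 μg/L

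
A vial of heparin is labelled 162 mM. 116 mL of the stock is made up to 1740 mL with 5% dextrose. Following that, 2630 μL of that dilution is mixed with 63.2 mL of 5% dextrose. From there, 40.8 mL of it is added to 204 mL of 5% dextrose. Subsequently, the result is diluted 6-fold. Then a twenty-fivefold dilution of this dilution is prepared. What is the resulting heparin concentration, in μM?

Overall dilution factor = 15 × 25.03 × 6 × 6 × 25 = 3.38 × 10⁵.
162 mM / 3.38 × 10⁵ = 4.79 × 10⁻⁴ mM = 0.479 μM.

0.479 μM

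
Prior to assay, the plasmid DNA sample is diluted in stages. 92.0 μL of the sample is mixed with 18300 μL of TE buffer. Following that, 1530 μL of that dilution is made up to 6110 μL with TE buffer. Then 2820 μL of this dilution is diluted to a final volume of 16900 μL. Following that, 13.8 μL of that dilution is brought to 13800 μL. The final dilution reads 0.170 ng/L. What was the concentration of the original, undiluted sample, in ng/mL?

813 ng/mL

Overall dilution factor = 199.9 × 3.993 × 5.993 × 1000 = 4.78 × 10⁶.
Original = 0.170 ng/L × 4.78 × 10⁶ = 8.13 × 10⁵ ng/L = 813 ng/mL.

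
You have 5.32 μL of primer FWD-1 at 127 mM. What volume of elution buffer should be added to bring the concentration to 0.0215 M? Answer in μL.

0.0215 M = 21.5 mM.
V₂ = C₁V₁/C₂ = 127 × 5.32 / 21.5 = 31.4 μL.
Diluent to add = V₂ − V₁ = 31.4 − 5.32 = 26.1 μL.

26.1 μL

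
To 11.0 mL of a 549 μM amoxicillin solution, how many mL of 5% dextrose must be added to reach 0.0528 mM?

103 mL

0.0528 mM = 52.8 μM.
V₂ = C₁V₁/C₂ = 549 × 11.0 / 52.8 = 114 mL.
Diluent to add = V₂ − V₁ = 114 − 11.0 = 103 mL.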